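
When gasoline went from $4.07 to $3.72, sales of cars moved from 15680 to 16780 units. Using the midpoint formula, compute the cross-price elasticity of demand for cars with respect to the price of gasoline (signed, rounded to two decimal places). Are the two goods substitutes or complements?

%ΔQ_{cars} = (16780 − 15680)/avg = 1100/16230 = 0.067775…
%ΔP_{gasoline} = (3.72 − 4.07)/avg = -0.35/3.895 = -0.089858…
E_cross = (1100/16230) / (-0.35/3.895) = -0.7542…
E_cross < 0 ⇒ the goods are complements.

-0.75; complements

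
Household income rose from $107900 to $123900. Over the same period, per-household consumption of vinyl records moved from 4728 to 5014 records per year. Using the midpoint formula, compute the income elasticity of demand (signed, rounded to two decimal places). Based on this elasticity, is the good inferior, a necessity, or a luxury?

0.43; necessity

%ΔQ = (5014 − 4728)/[( 4728 + 5014)/2] = 286/4871 = 0.058714…
%ΔIncome = (123900 − 107900)/[( 107900 + 123900)/2] = 16000/115900 = 0.138050…
E_income = (286/4871) / (16000/115900) = 0.4253…
0 < E_income < 1 ⇒ normal good, necessity.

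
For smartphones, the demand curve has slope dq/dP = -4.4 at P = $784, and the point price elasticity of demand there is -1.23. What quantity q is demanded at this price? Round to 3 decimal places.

2804.553

Ed = (dq/dP)·(P/q) ⇒ q = (dq/dP)·P/Ed = (-4.4)·784/(-1.23) = 2804.55284…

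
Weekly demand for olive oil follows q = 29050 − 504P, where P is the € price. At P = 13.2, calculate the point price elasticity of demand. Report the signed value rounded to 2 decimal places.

dq/dP = −504. At P = 13.2, q = 29050 − 504(13.2) = 22397.2.
Ed = (dq/dP)·(P/q) = −504 × (13.2/22397.2) = -0.2970…

-0.30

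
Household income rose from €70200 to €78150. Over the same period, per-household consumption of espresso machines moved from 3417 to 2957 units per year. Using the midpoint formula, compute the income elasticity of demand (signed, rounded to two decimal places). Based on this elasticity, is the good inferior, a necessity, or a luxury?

-1.35; inferior

%ΔQ = (2957 − 3417)/[( 3417 + 2957)/2] = -460/3187 = -0.144336…
%ΔIncome = (78150 − 70200)/[( 70200 + 78150)/2] = 7950/74175 = 0.107178…
E_income = (-460/3187) / (7950/74175) = -1.3466…
E_income < 0 ⇒ inferior good.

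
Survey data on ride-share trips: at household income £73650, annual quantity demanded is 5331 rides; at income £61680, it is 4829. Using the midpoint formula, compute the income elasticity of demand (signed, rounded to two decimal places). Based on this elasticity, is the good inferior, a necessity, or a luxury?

0.56; necessity

%ΔQ = (4829 − 5331)/[( 5331 + 4829)/2] = -502/5080 = -0.098818…
%ΔIncome = (61680 − 73650)/[( 73650 + 61680)/2] = -11970/67665 = -0.176900…
E_income = (-502/5080) / (-11970/67665) = 0.5586…
0 < E_income < 1 ⇒ normal good, necessity.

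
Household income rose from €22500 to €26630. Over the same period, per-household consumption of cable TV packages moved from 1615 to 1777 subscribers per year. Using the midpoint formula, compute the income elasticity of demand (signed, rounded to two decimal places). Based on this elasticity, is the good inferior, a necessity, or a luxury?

%ΔQ = (1777 − 1615)/[( 1615 + 1777)/2] = 162/1696 = 0.095518…
%ΔIncome = (26630 − 22500)/[( 22500 + 26630)/2] = 4130/24565 = 0.168125…
E_income = (162/1696) / (4130/24565) = 0.5681…
0 < E_income < 1 ⇒ normal good, necessity.

0.57; necessity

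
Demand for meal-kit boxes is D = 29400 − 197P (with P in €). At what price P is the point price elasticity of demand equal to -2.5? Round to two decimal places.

106.60

Ed = −197P/(29400 − 197P). Set this equal to -2.5:
197P = 2.5·(29400 − 197P) ⇒ 197P(1 + 2.5) = 2.5·29400
P = 2.5·29400 / (197·3.5) = 106.5989…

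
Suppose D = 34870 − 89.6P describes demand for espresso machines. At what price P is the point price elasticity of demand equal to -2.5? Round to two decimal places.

Ed = −89.6P/(34870 − 89.6P). Set this equal to -2.5:
89.6P = 2.5·(34870 − 89.6P) ⇒ 89.6P(1 + 2.5) = 2.5·34870
P = 2.5·34870 / (89.6·3.5) = 277.9815…

277.98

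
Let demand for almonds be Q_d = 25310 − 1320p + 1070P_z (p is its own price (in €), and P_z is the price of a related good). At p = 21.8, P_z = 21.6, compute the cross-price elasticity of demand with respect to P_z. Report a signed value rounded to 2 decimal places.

1.18

At the given values, Q_d = 25310 − 1320(21.8) + 1070(21.6) = 19646.
∂Q_d/∂P_z = 1070.
E = (1070) × (21.6/19646) = 1.1764…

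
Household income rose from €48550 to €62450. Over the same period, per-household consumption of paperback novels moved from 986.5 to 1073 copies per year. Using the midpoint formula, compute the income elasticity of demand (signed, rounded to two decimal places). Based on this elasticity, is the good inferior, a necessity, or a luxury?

0.34; necessity

%ΔQ = (1073 − 986.5)/[( 986.5 + 1073)/2] = 86.5/1029.75 = 0.084000…
%ΔIncome = (62450 − 48550)/[( 48550 + 62450)/2] = 13900/55500 = 0.250450…
E_income = (86.5/1029.75) / (13900/55500) = 0.3353…
0 < E_income < 1 ⇒ normal good, necessity.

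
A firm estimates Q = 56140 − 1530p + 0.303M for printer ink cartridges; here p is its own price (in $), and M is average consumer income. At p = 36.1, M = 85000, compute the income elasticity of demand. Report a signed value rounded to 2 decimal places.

0.97

At the given values, Q = 56140 − 1530(36.1) + 0.303(85000) = 26662.
∂Q/∂M = 0.303.
E = (0.303) × (85000/26662) = 0.9659…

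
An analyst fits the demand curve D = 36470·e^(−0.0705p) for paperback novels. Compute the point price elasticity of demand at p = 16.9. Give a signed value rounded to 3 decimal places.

-1.191

dD/dp = −0.0705·D = -781.061. At p = 16.9, D = 11078.9.
Ed = (dD/dp)·(p/D) = (-781.061) × (16.9/11078.9) = -1.19145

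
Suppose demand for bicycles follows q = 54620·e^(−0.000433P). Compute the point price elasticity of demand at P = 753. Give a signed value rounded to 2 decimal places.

-0.33

dq/dP = −0.000433·q = -17.0702. At P = 753, q = 39423.1.
Ed = (dq/dP)·(P/q) = (-17.0702) × (753/39423.1) = -0.3260…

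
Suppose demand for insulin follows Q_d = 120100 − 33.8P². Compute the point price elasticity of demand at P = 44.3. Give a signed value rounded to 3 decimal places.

-2.467

dQ_d/dP = −2·33.8·P = -2994.68. At P = 44.3, Q_d = 53767.838.
Ed = (dQ_d/dP)·(P/Q_d) = (-2994.68) × (44.3/53767.838) = -2.46735…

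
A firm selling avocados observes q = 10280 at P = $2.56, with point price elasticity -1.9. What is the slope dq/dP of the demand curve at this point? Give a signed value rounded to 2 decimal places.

Ed = (dq/dP)·(P/q) ⇒ dq/dP = Ed·q/P = (-1.9)·10280/2.56 = -7629.6875

-7629.69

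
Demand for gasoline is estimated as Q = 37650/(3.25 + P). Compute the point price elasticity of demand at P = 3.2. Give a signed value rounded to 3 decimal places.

dQ/dP = −37650/(3.25 + P)² = -904.994. At P = 3.2, Q = 5837.21.
Ed = (dQ/dP)·(P/Q) = (-904.994) × (3.2/5837.21) = -0.49612…

-0.496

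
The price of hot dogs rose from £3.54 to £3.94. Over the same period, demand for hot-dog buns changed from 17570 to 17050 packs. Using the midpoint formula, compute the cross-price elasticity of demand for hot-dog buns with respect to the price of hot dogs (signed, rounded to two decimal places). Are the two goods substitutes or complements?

%ΔQ_{hot-dog buns} = (17050 − 17570)/avg = -520/17310 = -0.030040…
%ΔP_{hot dogs} = (3.94 − 3.54)/avg = 0.4/3.74 = 0.106951…
E_cross = (-520/17310) / (0.4/3.74) = -0.2808…
E_cross < 0 ⇒ the goods are complements.

-0.28; complements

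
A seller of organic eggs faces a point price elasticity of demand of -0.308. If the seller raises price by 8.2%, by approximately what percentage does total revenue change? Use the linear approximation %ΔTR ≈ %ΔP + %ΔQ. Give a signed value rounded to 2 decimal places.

+5.67%

%ΔQ ≈ Ed × %ΔP = (-0.308) × (+8.2%) = -2.5256%
%ΔTR ≈ %ΔP + %ΔQ = (+8.2%) + (-2.5256%) = +5.6744%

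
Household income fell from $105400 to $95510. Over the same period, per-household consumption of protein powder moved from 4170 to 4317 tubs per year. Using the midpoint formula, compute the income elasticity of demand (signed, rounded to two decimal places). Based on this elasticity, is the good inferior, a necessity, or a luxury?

%ΔQ = (4317 − 4170)/[( 4170 + 4317)/2] = 147/4243.5 = 0.034641…
%ΔIncome = (95510 − 105400)/[( 105400 + 95510)/2] = -9890/100455 = -0.098452…
E_income = (147/4243.5) / (-9890/100455) = -0.3518…
E_income < 0 ⇒ inferior good.

-0.35; inferior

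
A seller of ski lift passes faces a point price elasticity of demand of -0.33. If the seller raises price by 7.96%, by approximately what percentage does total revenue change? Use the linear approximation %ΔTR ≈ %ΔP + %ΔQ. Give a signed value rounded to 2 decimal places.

%ΔQ ≈ Ed × %ΔP = (-0.33) × (+7.96%) = -2.6268%
%ΔTR ≈ %ΔP + %ΔQ = (+7.96%) + (-2.6268%) = +5.3332%

+5.33%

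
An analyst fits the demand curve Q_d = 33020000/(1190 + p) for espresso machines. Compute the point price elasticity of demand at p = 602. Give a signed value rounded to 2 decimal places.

-0.34

dQ_d/dp = −33020000/(1190 + p)² = -10.2826. At p = 602, Q_d = 18426.3.
Ed = (dQ_d/dp)·(p/Q_d) = (-10.2826) × (602/18426.3) = -0.3359…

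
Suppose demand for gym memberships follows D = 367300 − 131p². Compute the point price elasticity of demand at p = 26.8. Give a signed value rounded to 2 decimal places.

-0.69

dD/dp = −2·131·p = -7021.6. At p = 26.8, D = 273210.56.
Ed = (dD/dp)·(p/D) = (-7021.6) × (26.8/273210.56) = -0.6887…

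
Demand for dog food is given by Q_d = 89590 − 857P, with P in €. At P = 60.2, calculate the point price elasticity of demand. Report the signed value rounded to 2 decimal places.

-1.36

dQ_d/dP = −857. At P = 60.2, Q_d = 89590 − 857(60.2) = 37998.6.
Ed = (dQ_d/dP)·(P/Q_d) = −857 × (60.2/37998.6) = -1.3577…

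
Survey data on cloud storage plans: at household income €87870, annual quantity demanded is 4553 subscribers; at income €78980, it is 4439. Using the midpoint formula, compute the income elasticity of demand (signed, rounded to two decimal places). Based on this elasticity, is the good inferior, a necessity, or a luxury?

0.24; necessity

%ΔQ = (4439 − 4553)/[( 4553 + 4439)/2] = -114/4496 = -0.025355…
%ΔIncome = (78980 − 87870)/[( 87870 + 78980)/2] = -8890/83425 = -0.106562…
E_income = (-114/4496) / (-8890/83425) = 0.2379…
0 < E_income < 1 ⇒ normal good, necessity.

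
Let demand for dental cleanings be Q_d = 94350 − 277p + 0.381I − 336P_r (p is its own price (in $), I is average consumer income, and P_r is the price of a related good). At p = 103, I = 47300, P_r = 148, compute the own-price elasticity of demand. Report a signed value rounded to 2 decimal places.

At the given values, Q_d = 94350 − 277(103) + 0.381(47300) − 336(148) = 34112.3.
∂Q_d/∂p = −277.
E = (-277) × (103/34112.3) = -0.8363…

-0.84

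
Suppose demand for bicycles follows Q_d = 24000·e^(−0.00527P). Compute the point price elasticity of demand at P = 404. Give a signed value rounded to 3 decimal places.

-2.129

dQ_d/dP = −0.00527·Q_d = -15.0444. At P = 404, Q_d = 2854.72.
Ed = (dQ_d/dP)·(P/Q_d) = (-15.0444) × (404/2854.72) = -2.12908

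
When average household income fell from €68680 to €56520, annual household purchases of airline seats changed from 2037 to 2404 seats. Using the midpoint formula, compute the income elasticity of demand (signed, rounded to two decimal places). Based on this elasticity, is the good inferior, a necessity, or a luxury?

-0.85; inferior

%ΔQ = (2404 − 2037)/[( 2037 + 2404)/2] = 367/2220.5 = 0.165278…
%ΔIncome = (56520 − 68680)/[( 68680 + 56520)/2] = -12160/62600 = -0.194249…
E_income = (367/2220.5) / (-12160/62600) = -0.8508…
E_income < 0 ⇒ inferior good.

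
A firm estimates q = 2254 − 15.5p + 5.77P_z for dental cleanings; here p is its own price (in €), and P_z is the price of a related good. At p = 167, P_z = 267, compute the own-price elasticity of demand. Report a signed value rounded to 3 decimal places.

-2.146

At the given values, q = 2254 − 15.5(167) + 5.77(267) = 1206.09.
∂q/∂p = −15.5.
E = (-15.5) × (167/1206.09) = -2.14619…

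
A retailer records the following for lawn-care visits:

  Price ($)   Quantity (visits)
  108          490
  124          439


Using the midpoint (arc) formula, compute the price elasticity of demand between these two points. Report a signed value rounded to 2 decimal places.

%ΔQ = (439 − 490) / [(490 + 439)/2] = -51/464.5 = -0.109795…
%ΔP = (124 − 108) / [(108 + 124)/2] = 16/116 = 0.137931…
Arc Ed = %ΔQ / %ΔP = (-51/464.5) / (16/116) = -0.7960…

-0.80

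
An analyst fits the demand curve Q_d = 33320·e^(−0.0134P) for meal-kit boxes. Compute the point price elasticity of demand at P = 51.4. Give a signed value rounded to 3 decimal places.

dQ_d/dP = −0.0134·Q_d = -224.226. At P = 51.4, Q_d = 16733.3.
Ed = (dQ_d/dP)·(P/Q_d) = (-224.226) × (51.4/16733.3) = -0.68876

-0.689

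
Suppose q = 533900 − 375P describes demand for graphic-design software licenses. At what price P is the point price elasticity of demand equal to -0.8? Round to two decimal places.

632.77

Ed = −375P/(533900 − 375P). Set this equal to -0.8:
375P = 0.8·(533900 − 375P) ⇒ 375P(1 + 0.8) = 0.8·533900
P = 0.8·533900 / (375·1.8) = 632.7703…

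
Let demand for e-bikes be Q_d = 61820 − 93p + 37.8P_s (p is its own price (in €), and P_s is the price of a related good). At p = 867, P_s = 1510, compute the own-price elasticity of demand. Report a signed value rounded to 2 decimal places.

At the given values, Q_d = 61820 − 93(867) + 37.8(1510) = 38267.
∂Q_d/∂p = −93.
E = (-93) × (867/38267) = -2.1070…

-2.11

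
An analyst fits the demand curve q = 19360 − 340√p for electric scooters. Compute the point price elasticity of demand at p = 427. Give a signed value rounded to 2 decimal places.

dq/dp = −340/(2√p) = -8.22688. At p = 427, q = 12334.2.
Ed = (dq/dp)·(p/q) = (-8.22688) × (427/12334.2) = -0.2848…

-0.28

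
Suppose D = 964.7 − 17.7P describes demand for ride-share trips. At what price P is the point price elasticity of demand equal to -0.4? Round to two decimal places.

15.57

Ed = −17.7P/(964.7 − 17.7P). Set this equal to -0.4:
17.7P = 0.4·(964.7 − 17.7P) ⇒ 17.7P(1 + 0.4) = 0.4·964.7
P = 0.4·964.7 / (17.7·1.4) = 15.5722…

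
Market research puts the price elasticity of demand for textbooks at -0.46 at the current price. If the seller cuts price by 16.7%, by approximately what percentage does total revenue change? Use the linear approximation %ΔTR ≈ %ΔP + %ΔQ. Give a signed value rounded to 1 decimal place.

%ΔQ ≈ Ed × %ΔP = (-0.46) × (-16.7%) = +7.6820%
%ΔTR ≈ %ΔP + %ΔQ = (-16.7%) + (+7.6820%) = -9.0180%

-9.0%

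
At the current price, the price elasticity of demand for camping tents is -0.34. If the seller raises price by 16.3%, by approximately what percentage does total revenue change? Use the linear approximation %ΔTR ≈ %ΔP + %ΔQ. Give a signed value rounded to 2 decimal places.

+10.76%

%ΔQ ≈ Ed × %ΔP = (-0.34) × (+16.3%) = -5.5420%
%ΔTR ≈ %ΔP + %ΔQ = (+16.3%) + (-5.5420%) = +10.7580%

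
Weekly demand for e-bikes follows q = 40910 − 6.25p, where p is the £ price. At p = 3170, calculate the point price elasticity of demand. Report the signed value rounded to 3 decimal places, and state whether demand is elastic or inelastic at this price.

-0.939; inelastic

dq/dp = −6.25. At p = 3170, q = 40910 − 6.25(3170) = 21097.5.
Ed = (dq/dp)·(p/q) = −6.25 × (3170/21097.5) = -0.93909…
|Ed| = 0.939 < 1, so demand is inelastic.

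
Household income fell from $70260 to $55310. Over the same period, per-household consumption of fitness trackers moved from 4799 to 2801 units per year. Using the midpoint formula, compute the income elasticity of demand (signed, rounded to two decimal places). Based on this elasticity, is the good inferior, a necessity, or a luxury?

2.21; luxury

%ΔQ = (2801 − 4799)/[( 4799 + 2801)/2] = -1998/3800 = -0.525789…
%ΔIncome = (55310 − 70260)/[( 70260 + 55310)/2] = -14950/62785 = -0.238114…
E_income = (-1998/3800) / (-14950/62785) = 2.2081…
E_income > 1 ⇒ normal good, luxury.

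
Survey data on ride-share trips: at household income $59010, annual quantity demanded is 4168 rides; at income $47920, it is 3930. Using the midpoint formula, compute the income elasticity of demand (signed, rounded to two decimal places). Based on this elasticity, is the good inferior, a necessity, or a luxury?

%ΔQ = (3930 − 4168)/[( 4168 + 3930)/2] = -238/4049 = -0.058779…
%ΔIncome = (47920 − 59010)/[( 59010 + 47920)/2] = -11090/53465 = -0.207425…
E_income = (-238/4049) / (-11090/53465) = 0.2833…
0 < E_income < 1 ⇒ normal good, necessity.

0.28; necessity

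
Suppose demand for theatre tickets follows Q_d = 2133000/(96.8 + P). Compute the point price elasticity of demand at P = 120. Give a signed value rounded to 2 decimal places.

dQ_d/dP = −2133000/(96.8 + P)² = -45.3808. At P = 120, Q_d = 9838.56.
Ed = (dQ_d/dP)·(P/Q_d) = (-45.3808) × (120/9838.56) = -0.5535…

-0.55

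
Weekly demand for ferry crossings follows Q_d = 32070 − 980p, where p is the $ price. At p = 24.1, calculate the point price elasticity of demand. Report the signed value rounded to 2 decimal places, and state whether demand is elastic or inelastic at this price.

dQ_d/dp = −980. At p = 24.1, Q_d = 32070 − 980(24.1) = 8452.
Ed = (dQ_d/dp)·(p/Q_d) = −980 × (24.1/8452) = -2.7943…
|Ed| = 2.79 > 1, so demand is elastic.

-2.79; elastic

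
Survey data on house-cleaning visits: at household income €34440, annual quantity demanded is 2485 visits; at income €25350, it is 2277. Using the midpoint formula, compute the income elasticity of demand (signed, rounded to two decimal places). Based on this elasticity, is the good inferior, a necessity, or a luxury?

0.29; necessity

%ΔQ = (2277 − 2485)/[( 2485 + 2277)/2] = -208/2381 = -0.087358…
%ΔIncome = (25350 − 34440)/[( 34440 + 25350)/2] = -9090/29895 = -0.304064…
E_income = (-208/2381) / (-9090/29895) = 0.2873…
0 < E_income < 1 ⇒ normal good, necessity.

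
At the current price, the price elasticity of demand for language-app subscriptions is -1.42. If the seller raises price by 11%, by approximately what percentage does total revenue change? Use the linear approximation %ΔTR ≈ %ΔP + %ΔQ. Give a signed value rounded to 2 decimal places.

-4.62%

%ΔQ ≈ Ed × %ΔP = (-1.42) × (+11%) = -15.6200%
%ΔTR ≈ %ΔP + %ΔQ = (+11%) + (-15.6200%) = -4.6200%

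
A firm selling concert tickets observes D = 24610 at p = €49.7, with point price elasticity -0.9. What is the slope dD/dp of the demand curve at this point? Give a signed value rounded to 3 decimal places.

-445.654

Ed = (dD/dp)·(p/D) ⇒ dD/dp = Ed·D/p = (-0.9)·24610/49.7 = -445.65392…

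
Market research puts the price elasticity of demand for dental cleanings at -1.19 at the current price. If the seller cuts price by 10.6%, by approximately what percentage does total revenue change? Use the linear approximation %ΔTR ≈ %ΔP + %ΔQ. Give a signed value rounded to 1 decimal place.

+2.0%

%ΔQ ≈ Ed × %ΔP = (-1.19) × (-10.6%) = +12.6140%
%ΔTR ≈ %ΔP + %ΔQ = (-10.6%) + (+12.6140%) = +2.0140%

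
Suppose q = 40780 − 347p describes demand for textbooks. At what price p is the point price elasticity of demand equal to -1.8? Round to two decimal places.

75.55

Ed = −347p/(40780 − 347p). Set this equal to -1.8:
347p = 1.8·(40780 − 347p) ⇒ 347p(1 + 1.8) = 1.8·40780
p = 1.8·40780 / (347·2.8) = 75.5496…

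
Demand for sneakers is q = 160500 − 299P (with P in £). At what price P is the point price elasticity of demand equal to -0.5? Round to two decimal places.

178.93

Ed = −299P/(160500 − 299P). Set this equal to -0.5:
299P = 0.5·(160500 − 299P) ⇒ 299P(1 + 0.5) = 0.5·160500
P = 0.5·160500 / (299·1.5) = 178.9297…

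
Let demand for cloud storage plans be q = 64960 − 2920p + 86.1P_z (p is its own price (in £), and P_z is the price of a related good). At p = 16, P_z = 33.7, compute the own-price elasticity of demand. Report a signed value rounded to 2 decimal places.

-2.21

At the given values, q = 64960 − 2920(16) + 86.1(33.7) = 21141.57.
∂q/∂p = −2920.
E = (-2920) × (16/21141.57) = -2.2098…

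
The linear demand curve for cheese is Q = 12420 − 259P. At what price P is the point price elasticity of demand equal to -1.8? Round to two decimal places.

30.83

Ed = −259P/(12420 − 259P). Set this equal to -1.8:
259P = 1.8·(12420 − 259P) ⇒ 259P(1 + 1.8) = 1.8·12420
P = 1.8·12420 / (259·2.8) = 30.8273…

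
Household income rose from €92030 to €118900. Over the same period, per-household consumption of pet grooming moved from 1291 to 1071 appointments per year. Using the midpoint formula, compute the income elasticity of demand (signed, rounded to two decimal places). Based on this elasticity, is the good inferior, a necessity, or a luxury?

%ΔQ = (1071 − 1291)/[( 1291 + 1071)/2] = -220/1181 = -0.186282…
%ΔIncome = (118900 − 92030)/[( 92030 + 118900)/2] = 26870/105465 = 0.254776…
E_income = (-220/1181) / (26870/105465) = -0.7311…
E_income < 0 ⇒ inferior good.

-0.73; inferior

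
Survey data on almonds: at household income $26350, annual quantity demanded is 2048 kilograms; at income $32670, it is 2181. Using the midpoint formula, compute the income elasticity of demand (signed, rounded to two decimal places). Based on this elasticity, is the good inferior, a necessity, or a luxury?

%ΔQ = (2181 − 2048)/[( 2048 + 2181)/2] = 133/2114.5 = 0.062899…
%ΔIncome = (32670 − 26350)/[( 26350 + 32670)/2] = 6320/29510 = 0.214164…
E_income = (133/2114.5) / (6320/29510) = 0.2936…
0 < E_income < 1 ⇒ normal good, necessity.

0.29; necessity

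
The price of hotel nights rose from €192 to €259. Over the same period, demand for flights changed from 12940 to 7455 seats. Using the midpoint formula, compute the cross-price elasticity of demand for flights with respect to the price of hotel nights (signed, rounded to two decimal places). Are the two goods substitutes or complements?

-1.81; complements

%ΔQ_{flights} = (7455 − 12940)/avg = -5485/10197.5 = -0.537876…
%ΔP_{hotel nights} = (259 − 192)/avg = 67/225.5 = 0.297117…
E_cross = (-5485/10197.5) / (67/225.5) = -1.8103…
E_cross < 0 ⇒ the goods are complements.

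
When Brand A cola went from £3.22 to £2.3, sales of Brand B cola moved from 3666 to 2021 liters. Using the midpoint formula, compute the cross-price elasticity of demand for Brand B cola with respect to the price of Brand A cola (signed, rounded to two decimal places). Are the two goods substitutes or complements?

%ΔQ_{Brand B cola} = (2021 − 3666)/avg = -1645/2843.5 = -0.578512…
%ΔP_{Brand A cola} = (2.3 − 3.22)/avg = -0.92/2.76 = -0.333333…
E_cross = (-1645/2843.5) / (-0.92/2.76) = 1.7355…
E_cross > 0 ⇒ the goods are substitutes.

1.74; substitutes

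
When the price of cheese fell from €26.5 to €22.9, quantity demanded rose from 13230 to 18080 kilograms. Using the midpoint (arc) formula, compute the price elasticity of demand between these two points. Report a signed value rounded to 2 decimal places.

-2.13

%ΔQ = (18080 − 13230) / [(13230 + 18080)/2] = 4850/15655 = 0.309805…
%ΔP = (22.9 − 26.5) / [(26.5 + 22.9)/2] = -3.6/24.7 = -0.145748…
Arc Ed = %ΔQ / %ΔP = (4850/15655) / (-3.6/24.7) = -2.1256…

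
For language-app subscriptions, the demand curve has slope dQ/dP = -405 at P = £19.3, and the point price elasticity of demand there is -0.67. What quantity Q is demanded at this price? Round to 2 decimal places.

11666.42

Ed = (dQ/dP)·(P/Q) ⇒ Q = (dQ/dP)·P/Ed = (-405)·19.3/(-0.67) = 11666.4179…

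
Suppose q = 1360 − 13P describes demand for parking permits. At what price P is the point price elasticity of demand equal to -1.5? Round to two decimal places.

Ed = −13P/(1360 − 13P). Set this equal to -1.5:
13P = 1.5·(1360 − 13P) ⇒ 13P(1 + 1.5) = 1.5·1360
P = 1.5·1360 / (13·2.5) = 62.7692…

62.77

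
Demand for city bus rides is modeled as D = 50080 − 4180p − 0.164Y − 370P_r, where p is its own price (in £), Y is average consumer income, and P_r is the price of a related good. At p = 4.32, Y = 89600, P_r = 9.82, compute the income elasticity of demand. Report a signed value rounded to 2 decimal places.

-1.07

At the given values, D = 50080 − 4180(4.32) − 0.164(89600) − 370(9.82) = 13694.6.
∂D/∂Y = -0.164.
E = (-0.164) × (89600/13694.6) = -1.0730…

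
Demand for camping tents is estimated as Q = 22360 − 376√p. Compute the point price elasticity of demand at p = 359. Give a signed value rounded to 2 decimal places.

-0.23

dQ/dp = −376/(2√p) = -9.92226. At p = 359, Q = 15235.8.
Ed = (dQ/dp)·(p/Q) = (-9.92226) × (359/15235.8) = -0.2337…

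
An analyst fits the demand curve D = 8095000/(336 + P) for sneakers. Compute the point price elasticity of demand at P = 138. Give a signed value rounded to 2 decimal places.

dD/dP = −8095000/(336 + P)² = -36.0297. At P = 138, D = 17078.1.
Ed = (dD/dP)·(P/D) = (-36.0297) × (138/17078.1) = -0.2911…

-0.29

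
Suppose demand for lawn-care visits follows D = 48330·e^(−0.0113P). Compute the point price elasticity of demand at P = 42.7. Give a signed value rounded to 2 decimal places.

dD/dP = −0.0113·D = -337.088. At P = 42.7, D = 29830.8.
Ed = (dD/dP)·(P/D) = (-337.088) × (42.7/29830.8) = -0.4825…

-0.48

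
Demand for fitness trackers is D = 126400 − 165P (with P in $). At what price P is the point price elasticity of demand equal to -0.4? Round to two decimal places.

Ed = −165P/(126400 − 165P). Set this equal to -0.4:
165P = 0.4·(126400 − 165P) ⇒ 165P(1 + 0.4) = 0.4·126400
P = 0.4·126400 / (165·1.4) = 218.8744…

218.87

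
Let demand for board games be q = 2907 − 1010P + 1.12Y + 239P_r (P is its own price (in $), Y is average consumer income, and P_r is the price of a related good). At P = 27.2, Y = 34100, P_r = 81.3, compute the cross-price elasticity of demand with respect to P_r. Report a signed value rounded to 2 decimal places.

0.59

At the given values, q = 2907 − 1010(27.2) + 1.12(34100) + 239(81.3) = 33057.7.
∂q/∂P_r = 239.
E = (239) × (81.3/33057.7) = 0.5877…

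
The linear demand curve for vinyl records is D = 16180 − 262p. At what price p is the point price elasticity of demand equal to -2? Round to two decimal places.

41.17

Ed = −262p/(16180 − 262p). Set this equal to -2:
262p = 2·(16180 − 262p) ⇒ 262p(1 + 2) = 2·16180
p = 2·16180 / (262·3) = 41.1704…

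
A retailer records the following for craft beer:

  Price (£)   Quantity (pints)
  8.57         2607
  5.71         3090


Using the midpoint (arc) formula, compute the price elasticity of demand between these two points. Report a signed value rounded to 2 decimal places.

-0.42

%ΔQ = (3090 − 2607) / [(2607 + 3090)/2] = 483/2848.5 = 0.169562…
%ΔP = (5.71 − 8.57) / [(8.57 + 5.71)/2] = -2.86/7.14 = -0.400560…
Arc Ed = %ΔQ / %ΔP = (483/2848.5) / (-2.86/7.14) = -0.4233…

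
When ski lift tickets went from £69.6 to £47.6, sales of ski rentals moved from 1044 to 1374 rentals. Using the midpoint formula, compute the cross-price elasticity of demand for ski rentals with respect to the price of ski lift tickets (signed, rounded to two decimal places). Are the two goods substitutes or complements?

-0.73; complements

%ΔQ_{ski rentals} = (1374 − 1044)/avg = 330/1209 = 0.272952…
%ΔP_{ski lift tickets} = (47.6 − 69.6)/avg = -22/58.6 = -0.375426…
E_cross = (330/1209) / (-22/58.6) = -0.7270…
E_cross < 0 ⇒ the goods are complements.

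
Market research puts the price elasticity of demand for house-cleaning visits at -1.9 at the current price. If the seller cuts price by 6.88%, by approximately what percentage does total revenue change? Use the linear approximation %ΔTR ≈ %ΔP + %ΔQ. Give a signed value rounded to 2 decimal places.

%ΔQ ≈ Ed × %ΔP = (-1.9) × (-6.88%) = +13.0720%
%ΔTR ≈ %ΔP + %ΔQ = (-6.88%) + (+13.0720%) = +6.1920%

+6.19%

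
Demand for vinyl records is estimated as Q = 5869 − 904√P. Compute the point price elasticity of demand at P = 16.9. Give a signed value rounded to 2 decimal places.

-0.86

dQ/dP = −904/(2√P) = -109.95. At P = 16.9, Q = 2152.69.
Ed = (dQ/dP)·(P/Q) = (-109.95) × (16.9/2152.69) = -0.8631…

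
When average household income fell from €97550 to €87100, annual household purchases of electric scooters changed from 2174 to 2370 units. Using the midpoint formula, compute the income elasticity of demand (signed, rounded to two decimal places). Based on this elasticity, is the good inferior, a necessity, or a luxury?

%ΔQ = (2370 − 2174)/[( 2174 + 2370)/2] = 196/2272 = 0.086267…
%ΔIncome = (87100 − 97550)/[( 97550 + 87100)/2] = -10450/92325 = -0.113187…
E_income = (196/2272) / (-10450/92325) = -0.7621…
E_income < 0 ⇒ inferior good.

-0.76; inferior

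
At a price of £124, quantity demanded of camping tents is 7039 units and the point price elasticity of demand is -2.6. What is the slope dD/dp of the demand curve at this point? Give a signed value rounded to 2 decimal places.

Ed = (dD/dp)·(p/D) ⇒ dD/dp = Ed·D/p = (-2.6)·7039/124 = -147.5919…

-147.59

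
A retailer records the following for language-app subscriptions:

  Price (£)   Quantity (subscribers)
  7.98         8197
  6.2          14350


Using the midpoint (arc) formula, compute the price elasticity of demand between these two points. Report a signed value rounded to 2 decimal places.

%ΔQ = (14350 − 8197) / [(8197 + 14350)/2] = 6153/11273.5 = 0.545793…
%ΔP = (6.2 − 7.98) / [(7.98 + 6.2)/2] = -1.78/7.09 = -0.251057…
Arc Ed = %ΔQ / %ΔP = (6153/11273.5) / (-1.78/7.09) = -2.1739…

-2.17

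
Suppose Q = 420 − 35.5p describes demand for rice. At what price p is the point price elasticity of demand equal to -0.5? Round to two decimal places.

3.94

Ed = −35.5p/(420 − 35.5p). Set this equal to -0.5:
35.5p = 0.5·(420 − 35.5p) ⇒ 35.5p(1 + 0.5) = 0.5·420
p = 0.5·420 / (35.5·1.5) = 3.9436…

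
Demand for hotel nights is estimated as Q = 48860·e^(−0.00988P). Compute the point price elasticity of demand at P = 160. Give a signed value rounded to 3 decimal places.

dQ/dP = −0.00988·Q = -99.3522. At P = 160, Q = 10055.9.
Ed = (dQ/dP)·(P/Q) = (-99.3522) × (160/10055.9) = -1.5808

-1.581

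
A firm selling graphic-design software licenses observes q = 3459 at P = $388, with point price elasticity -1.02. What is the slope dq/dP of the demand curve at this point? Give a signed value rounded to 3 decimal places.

-9.093

Ed = (dq/dP)·(P/q) ⇒ dq/dP = Ed·q/P = (-1.02)·3459/388 = -9.09324…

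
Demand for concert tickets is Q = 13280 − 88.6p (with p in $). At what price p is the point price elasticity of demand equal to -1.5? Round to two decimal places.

Ed = −88.6p/(13280 − 88.6p). Set this equal to -1.5:
88.6p = 1.5·(13280 − 88.6p) ⇒ 88.6p(1 + 1.5) = 1.5·13280
p = 1.5·13280 / (88.6·2.5) = 89.9322…

89.93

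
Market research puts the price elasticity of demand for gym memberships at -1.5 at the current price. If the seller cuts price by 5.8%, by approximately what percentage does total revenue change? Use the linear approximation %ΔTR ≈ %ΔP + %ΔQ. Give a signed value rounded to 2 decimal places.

%ΔQ ≈ Ed × %ΔP = (-1.5) × (-5.8%) = +8.7000%
%ΔTR ≈ %ΔP + %ΔQ = (-5.8%) + (+8.7000%) = +2.9000%

+2.90%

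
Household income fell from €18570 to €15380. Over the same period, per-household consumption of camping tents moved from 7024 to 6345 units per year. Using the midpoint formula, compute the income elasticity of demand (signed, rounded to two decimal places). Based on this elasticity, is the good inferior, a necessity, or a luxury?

%ΔQ = (6345 − 7024)/[( 7024 + 6345)/2] = -679/6684.5 = -0.101578…
%ΔIncome = (15380 − 18570)/[( 18570 + 15380)/2] = -3190/16975 = -0.187923…
E_income = (-679/6684.5) / (-3190/16975) = 0.5405…
0 < E_income < 1 ⇒ normal good, necessity.

0.54; necessity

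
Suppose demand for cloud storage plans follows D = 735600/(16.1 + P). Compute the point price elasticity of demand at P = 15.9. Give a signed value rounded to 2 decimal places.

dD/dP = −735600/(16.1 + P)² = -718.359. At P = 15.9, D = 22987.5.
Ed = (dD/dP)·(P/D) = (-718.359) × (15.9/22987.5) = -0.4968…

-0.50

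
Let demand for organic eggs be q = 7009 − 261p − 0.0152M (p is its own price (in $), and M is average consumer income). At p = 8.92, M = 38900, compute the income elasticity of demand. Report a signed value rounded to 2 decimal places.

At the given values, q = 7009 − 261(8.92) − 0.0152(38900) = 4089.6.
∂q/∂M = -0.0152.
E = (-0.0152) × (38900/4089.6) = -0.1445…

-0.14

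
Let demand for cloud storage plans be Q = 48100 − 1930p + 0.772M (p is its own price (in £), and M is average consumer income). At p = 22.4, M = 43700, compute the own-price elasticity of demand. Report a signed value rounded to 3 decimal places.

-1.120

At the given values, Q = 48100 − 1930(22.4) + 0.772(43700) = 38604.4.
∂Q/∂p = −1930.
E = (-1930) × (22.4/38604.4) = -1.11987…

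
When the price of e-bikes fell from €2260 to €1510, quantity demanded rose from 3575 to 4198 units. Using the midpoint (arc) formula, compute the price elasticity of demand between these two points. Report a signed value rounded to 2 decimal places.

%ΔQ = (4198 − 3575) / [(3575 + 4198)/2] = 623/3886.5 = 0.160298…
%ΔP = (1510 − 2260) / [(2260 + 1510)/2] = -750/1885 = -0.397877…
Arc Ed = %ΔQ / %ΔP = (623/3886.5) / (-750/1885) = -0.4028…

-0.40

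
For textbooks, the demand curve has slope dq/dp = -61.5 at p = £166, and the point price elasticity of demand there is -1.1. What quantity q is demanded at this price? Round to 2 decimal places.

9280.91

Ed = (dq/dp)·(p/q) ⇒ q = (dq/dp)·p/Ed = (-61.5)·166/(-1.1) = 9280.9090…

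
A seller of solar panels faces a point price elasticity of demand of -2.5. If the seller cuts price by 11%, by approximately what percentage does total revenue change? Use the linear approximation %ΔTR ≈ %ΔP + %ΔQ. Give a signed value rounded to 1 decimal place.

%ΔQ ≈ Ed × %ΔP = (-2.5) × (-11%) = +27.5000%
%ΔTR ≈ %ΔP + %ΔQ = (-11%) + (+27.5000%) = +16.5000%

+16.5%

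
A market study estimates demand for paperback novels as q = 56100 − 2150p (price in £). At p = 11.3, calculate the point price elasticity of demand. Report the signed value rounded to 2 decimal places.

dq/dp = −2150. At p = 11.3, q = 56100 − 2150(11.3) = 31805.
Ed = (dq/dp)·(p/q) = −2150 × (11.3/31805) = -0.7638…

-0.76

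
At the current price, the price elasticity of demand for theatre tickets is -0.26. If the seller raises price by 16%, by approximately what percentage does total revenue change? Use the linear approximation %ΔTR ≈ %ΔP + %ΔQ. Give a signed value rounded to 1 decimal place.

%ΔQ ≈ Ed × %ΔP = (-0.26) × (+16%) = -4.1600%
%ΔTR ≈ %ΔP + %ΔQ = (+16%) + (-4.1600%) = +11.8400%

+11.8%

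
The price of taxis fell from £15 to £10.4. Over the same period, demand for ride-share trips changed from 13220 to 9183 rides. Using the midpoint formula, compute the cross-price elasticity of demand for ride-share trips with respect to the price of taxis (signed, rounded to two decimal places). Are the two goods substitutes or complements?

%ΔQ_{ride-share trips} = (9183 − 13220)/avg = -4037/11201.5 = -0.360398…
%ΔP_{taxis} = (10.4 − 15)/avg = -4.6/12.7 = -0.362204…
E_cross = (-4037/11201.5) / (-4.6/12.7) = 0.9950…
E_cross > 0 ⇒ the goods are substitutes.

1.00; substitutes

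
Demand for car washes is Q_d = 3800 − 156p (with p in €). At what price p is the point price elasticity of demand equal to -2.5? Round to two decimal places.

17.40

Ed = −156p/(3800 − 156p). Set this equal to -2.5:
156p = 2.5·(3800 − 156p) ⇒ 156p(1 + 2.5) = 2.5·3800
p = 2.5·3800 / (156·3.5) = 17.3992…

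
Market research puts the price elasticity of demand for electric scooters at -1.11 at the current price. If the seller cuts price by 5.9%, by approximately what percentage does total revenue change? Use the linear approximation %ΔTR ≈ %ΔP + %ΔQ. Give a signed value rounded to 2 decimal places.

%ΔQ ≈ Ed × %ΔP = (-1.11) × (-5.9%) = +6.5490%
%ΔTR ≈ %ΔP + %ΔQ = (-5.9%) + (+6.5490%) = +0.6490%

+0.65%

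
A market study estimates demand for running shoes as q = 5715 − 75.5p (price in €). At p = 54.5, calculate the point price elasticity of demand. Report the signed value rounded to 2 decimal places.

-2.57

dq/dp = −75.5. At p = 54.5, q = 5715 − 75.5(54.5) = 1600.25.
Ed = (dq/dp)·(p/q) = −75.5 × (54.5/1600.25) = -2.5713…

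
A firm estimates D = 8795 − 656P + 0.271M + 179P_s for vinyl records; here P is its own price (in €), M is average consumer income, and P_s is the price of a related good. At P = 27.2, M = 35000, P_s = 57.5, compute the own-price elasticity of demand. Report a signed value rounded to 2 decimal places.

-1.66

At the given values, D = 8795 − 656(27.2) + 0.271(35000) + 179(57.5) = 10729.3.
∂D/∂P = −656.
E = (-656) × (27.2/10729.3) = -1.6630…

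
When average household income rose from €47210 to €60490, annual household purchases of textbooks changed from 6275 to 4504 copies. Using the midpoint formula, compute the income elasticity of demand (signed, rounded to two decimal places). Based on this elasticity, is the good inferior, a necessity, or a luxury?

-1.33; inferior

%ΔQ = (4504 − 6275)/[( 6275 + 4504)/2] = -1771/5389.5 = -0.328601…
%ΔIncome = (60490 − 47210)/[( 47210 + 60490)/2] = 13280/53850 = 0.246610…
E_income = (-1771/5389.5) / (13280/53850) = -1.3324…
E_income < 0 ⇒ inferior good.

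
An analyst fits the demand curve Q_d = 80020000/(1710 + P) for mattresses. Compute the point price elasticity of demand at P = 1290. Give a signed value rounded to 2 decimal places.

dQ_d/dP = −80020000/(1710 + P)² = -8.89111. At P = 1290, Q_d = 26673.3.
Ed = (dQ_d/dP)·(P/Q_d) = (-8.89111) × (1290/26673.3) = -0.43

-0.43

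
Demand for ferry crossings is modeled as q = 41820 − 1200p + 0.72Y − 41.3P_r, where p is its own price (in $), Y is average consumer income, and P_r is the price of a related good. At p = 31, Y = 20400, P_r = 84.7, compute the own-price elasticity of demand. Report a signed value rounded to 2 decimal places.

-2.35

At the given values, q = 41820 − 1200(31) + 0.72(20400) − 41.3(84.7) = 15809.89.
∂q/∂p = −1200.
E = (-1200) × (31/15809.89) = -2.3529…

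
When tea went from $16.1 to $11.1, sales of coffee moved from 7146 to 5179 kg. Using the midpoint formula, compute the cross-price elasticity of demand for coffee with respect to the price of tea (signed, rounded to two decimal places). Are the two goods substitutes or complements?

%ΔQ_{coffee} = (5179 − 7146)/avg = -1967/6162.5 = -0.319188…
%ΔP_{tea} = (11.1 − 16.1)/avg = -5/13.6 = -0.367647…
E_cross = (-1967/6162.5) / (-5/13.6) = 0.8681…
E_cross > 0 ⇒ the goods are substitutes.

0.87; substitutes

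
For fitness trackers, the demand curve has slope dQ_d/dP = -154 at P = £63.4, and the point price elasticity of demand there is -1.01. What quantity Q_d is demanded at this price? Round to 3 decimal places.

9666.931

Ed = (dQ_d/dP)·(P/Q_d) ⇒ Q_d = (dQ_d/dP)·P/Ed = (-154)·63.4/(-1.01) = 9666.93069…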